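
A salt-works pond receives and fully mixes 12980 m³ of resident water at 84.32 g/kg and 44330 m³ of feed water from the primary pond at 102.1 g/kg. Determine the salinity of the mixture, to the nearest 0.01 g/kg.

By conservation of dissolved salt,
salt = 12,980×84.32 + 44,330×102.1 = 1,094,473.6 + 4,526,093 = 5,620,566.6
volume = 12,980 + 44,330 = 57,310 m³
S = 5,620,566.6 / 57,310 = 98.0731 g/kg

98.07 g/kg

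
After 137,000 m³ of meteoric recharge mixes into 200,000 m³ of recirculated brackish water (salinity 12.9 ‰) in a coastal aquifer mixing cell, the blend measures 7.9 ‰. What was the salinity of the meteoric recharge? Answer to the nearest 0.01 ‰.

Salt balance: 200,000×12.9 + 137,000×S = 337,000×7.9
2,580,000 + 137,000·S = 2,662,300
S = (2,662,300 − 2,580,000) / 137,000 = 0.6007 ‰

0.60 ‰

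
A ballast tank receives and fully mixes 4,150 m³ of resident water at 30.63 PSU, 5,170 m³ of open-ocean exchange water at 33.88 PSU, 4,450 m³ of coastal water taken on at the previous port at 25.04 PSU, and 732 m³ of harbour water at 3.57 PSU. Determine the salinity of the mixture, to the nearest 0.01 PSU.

By conservation of dissolved salt,
salt = 4,150×30.63 + 5,170×33.88 + 4,450×25.04 + 732×3.57 = 127,114.5 + 175,159.6 + 111,428 + 2,613.24 = 416,315.34
volume = 4,150 + 5,170 + 4,450 + 732 = 14,502 m³
S = 416,315.34 / 14,502 = 28.7074 PSU

28.71 PSU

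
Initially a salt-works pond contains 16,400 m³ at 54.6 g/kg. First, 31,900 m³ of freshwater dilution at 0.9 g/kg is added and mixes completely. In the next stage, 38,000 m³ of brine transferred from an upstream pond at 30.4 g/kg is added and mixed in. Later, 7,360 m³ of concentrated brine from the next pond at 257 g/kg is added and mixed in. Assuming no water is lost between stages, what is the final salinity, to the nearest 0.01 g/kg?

Weighted by volume,
Initial salt = 16,400×54.6 = 895,440
After stage 1: salt = 895,440 + 31,900×0.9 = 924,150; volume = 48,300 m³; S = 19.134 g/kg
After stage 2: salt = 924,150 + 38,000×30.4 = 2,079,350; volume = 86,300 m³; S = 24.094 g/kg
After stage 3: salt = 2,079,350 + 7,360×257 = 3,970,870; volume = 93,660 m³
S = 3,970,870 / 93,660 = 42.3966 g/kg

42.40 g/kg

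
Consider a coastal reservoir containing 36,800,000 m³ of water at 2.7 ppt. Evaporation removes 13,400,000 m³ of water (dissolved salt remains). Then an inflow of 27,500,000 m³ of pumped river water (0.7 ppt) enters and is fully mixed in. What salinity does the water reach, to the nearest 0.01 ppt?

After evaporation: salt = 36,800,000×2.7 = 99,360,000; volume = 36,800,000 − 13,400,000 = 23,400,000 m³
After mixing: salt = 99,360,000 + 27,500,000×0.7 = 118,610,000; volume = 23,400,000 + 27,500,000 = 50,900,000 m³
S = 118,610,000 / 50,900,000 = 2.3303 ppt

2.33 ppt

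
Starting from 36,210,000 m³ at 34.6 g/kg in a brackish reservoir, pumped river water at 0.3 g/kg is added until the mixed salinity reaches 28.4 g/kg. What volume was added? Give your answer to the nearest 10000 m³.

7990000 m³

Salt balance: 36,210,000×34.6 + V×0.3 = (36,210,000+V)×28.4
1,252,866,000 + 0.3V = 1,028,364,000 + 28.4V
224,502,000 = 28.1V
V = 7,989,395.02 m³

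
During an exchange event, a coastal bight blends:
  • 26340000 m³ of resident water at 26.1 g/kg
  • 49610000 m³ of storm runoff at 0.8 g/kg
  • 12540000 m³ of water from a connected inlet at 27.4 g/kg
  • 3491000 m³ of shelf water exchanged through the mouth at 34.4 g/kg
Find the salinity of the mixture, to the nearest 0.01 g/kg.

Salt balance:
salt = 26,340,000×26.1 + 49,610,000×0.8 + 12,540,000×27.4 + 3,491,000×34.4 = 687,474,000 + 39,688,000 + 343,596,000 + 120,090,400 = 1,190,848,400
volume = 26,340,000 + 49,610,000 + 12,540,000 + 3,491,000 = 91,981,000 m³
S = 1,190,848,400 / 91,981,000 = 12.9467 g/kg

12.95 g/kg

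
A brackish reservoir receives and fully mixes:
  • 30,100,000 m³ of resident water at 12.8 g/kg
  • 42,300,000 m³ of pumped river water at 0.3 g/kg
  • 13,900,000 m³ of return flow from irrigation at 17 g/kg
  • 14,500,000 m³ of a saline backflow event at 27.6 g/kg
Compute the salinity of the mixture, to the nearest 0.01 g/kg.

10.26 g/kg

Total salt / total volume:
salt = 30,100,000×12.8 + 42,300,000×0.3 + 13,900,000×17 + 14,500,000×27.6 = 385,280,000 + 12,690,000 + 236,300,000 + 400,200,000 = 1,034,470,000
volume = 30,100,000 + 42,300,000 + 13,900,000 + 14,500,000 = 100,800,000 m³
S = 1,034,470,000 / 100,800,000 = 10.2626 g/kg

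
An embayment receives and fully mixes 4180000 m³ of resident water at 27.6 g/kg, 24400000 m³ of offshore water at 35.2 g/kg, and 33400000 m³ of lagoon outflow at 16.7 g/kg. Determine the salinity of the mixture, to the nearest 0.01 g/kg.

24.72 g/kg

Total salt / total volume:
salt = 4,180,000×27.6 + 24,400,000×35.2 + 33,400,000×16.7 = 115,368,000 + 858,880,000 + 557,780,000 = 1,532,028,000
volume = 4,180,000 + 24,400,000 + 33,400,000 = 61,980,000 m³
S = 1,532,028,000 / 61,980,000 = 24.7181 g/kg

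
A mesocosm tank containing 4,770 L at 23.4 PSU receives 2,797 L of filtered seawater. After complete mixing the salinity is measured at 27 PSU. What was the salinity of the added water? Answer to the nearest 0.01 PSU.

33.14 PSU

Salt balance: 4,770×23.4 + 2,797×S = 7,567×27
111,618 + 2,797·S = 204,309
S = (204,309 − 111,618) / 2,797 = 33.1394 PSU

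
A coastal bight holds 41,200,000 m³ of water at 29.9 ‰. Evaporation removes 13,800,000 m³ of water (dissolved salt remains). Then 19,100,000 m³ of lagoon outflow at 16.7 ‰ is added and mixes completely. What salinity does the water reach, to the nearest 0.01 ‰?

After evaporation: salt = 41,200,000×29.9 = 1,231,880,000; volume = 41,200,000 − 13,800,000 = 27,400,000 m³
After mixing: salt = 1,231,880,000 + 19,100,000×16.7 = 1,550,850,000; volume = 27,400,000 + 19,100,000 = 46,500,000 m³
S = 1,550,850,000 / 46,500,000 = 33.3516 ‰

33.35 ‰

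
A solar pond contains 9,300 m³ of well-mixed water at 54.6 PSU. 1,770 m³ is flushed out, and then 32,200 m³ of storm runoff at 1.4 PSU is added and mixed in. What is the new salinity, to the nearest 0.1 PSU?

11.5 PSU

Remaining after removal: 7,530 m³ at 54.6 PSU (salt = 411,138)
After addition: salt = 411,138 + 32,200×1.4 = 456,218; volume = 39,730 m³
S = 456,218 / 39,730 = 11.483 PSU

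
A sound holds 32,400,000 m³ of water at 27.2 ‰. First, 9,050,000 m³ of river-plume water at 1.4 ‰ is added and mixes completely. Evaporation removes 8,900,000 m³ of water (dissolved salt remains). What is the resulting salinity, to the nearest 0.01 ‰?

27.46 ‰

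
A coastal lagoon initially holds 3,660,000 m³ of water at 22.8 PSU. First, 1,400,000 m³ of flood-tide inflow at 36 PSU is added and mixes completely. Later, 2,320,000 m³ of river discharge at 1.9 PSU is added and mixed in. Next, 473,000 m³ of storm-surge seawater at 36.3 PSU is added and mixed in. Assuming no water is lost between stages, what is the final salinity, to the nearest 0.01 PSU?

19.79 PSU

By conservation of dissolved salt,
Initial salt = 3,660,000×22.8 = 83,448,000
After stage 1: salt = 83,448,000 + 1,400,000×36 = 133,848,000; volume = 5,060,000 m³; S = 26.452 PSU
After stage 2: salt = 133,848,000 + 2,320,000×1.9 = 138,256,000; volume = 7,380,000 m³; S = 18.734 PSU
After stage 3: salt = 138,256,000 + 473,000×36.3 = 155,425,900; volume = 7,853,000 m³
S = 155,425,900 / 7,853,000 = 19.7919 PSU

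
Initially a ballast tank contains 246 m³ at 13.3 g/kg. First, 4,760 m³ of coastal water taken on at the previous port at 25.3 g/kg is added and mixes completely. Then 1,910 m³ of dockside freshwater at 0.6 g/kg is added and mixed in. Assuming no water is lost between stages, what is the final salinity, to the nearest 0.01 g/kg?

By conservation of dissolved salt,
Initial salt = 246×13.3 = 3,271.8
After stage 1: salt = 3,271.8 + 4,760×25.3 = 123,699.8; volume = 5,006 m³; S = 24.71 g/kg
After stage 2: salt = 123,699.8 + 1,910×0.6 = 124,845.8; volume = 6,916 m³
S = 124,845.8 / 6,916 = 18.0517 g/kg

18.05 g/kg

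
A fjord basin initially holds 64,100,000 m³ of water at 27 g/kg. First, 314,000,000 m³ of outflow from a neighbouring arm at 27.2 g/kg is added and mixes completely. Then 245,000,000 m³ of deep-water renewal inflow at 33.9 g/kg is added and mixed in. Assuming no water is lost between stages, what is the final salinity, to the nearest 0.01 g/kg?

29.81 g/kg

Total salt / total volume:
Initial salt = 64,100,000×27 = 1,730,700,000
After stage 1: salt = 1,730,700,000 + 314,000,000×27.2 = 10,271,500,000; volume = 378,100,000 m³; S = 27.166 g/kg
After stage 2: salt = 10,271,500,000 + 245,000,000×33.9 = 18,577,000,000; volume = 623,100,000 m³
S = 18,577,000,000 / 623,100,000 = 29.8138 g/kg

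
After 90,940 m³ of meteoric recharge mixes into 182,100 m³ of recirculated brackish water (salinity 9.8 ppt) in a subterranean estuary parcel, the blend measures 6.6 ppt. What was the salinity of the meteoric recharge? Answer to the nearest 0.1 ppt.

0.2 ppt

Salt balance: 182,100×9.8 + 90,940×S = 273,040×6.6
1,784,580 + 90,940·S = 1,802,064
S = (1,802,064 − 1,784,580) / 90,940 = 0.1923 ppt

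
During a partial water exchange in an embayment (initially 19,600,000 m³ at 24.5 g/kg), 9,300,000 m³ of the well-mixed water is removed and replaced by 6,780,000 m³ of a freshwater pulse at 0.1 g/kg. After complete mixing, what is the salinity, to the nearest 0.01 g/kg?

14.81 g/kg

Remaining after removal: 10,300,000 m³ at 24.5 g/kg (salt = 252,350,000)
After addition: salt = 252,350,000 + 6,780,000×0.1 = 253,028,000; volume = 17,080,000 m³
S = 253,028,000 / 17,080,000 = 14.8143 g/kg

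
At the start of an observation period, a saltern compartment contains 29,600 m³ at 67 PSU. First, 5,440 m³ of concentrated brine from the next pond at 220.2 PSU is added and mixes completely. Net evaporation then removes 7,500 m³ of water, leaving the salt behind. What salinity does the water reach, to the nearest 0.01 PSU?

After mixing: salt = 29,600×67 + 5,440×220.2 = 3,181,088; volume = 35,040 m³
After evaporation: salt unchanged = 3,181,088; volume = 35,040 − 7,500 = 27,540 m³
S = 3,181,088 / 27,540 = 115.5079 PSU

115.51 PSU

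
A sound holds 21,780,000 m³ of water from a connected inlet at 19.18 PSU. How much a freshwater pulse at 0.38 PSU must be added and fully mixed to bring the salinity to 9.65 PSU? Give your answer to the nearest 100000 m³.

Salt balance: 21,780,000×19.18 + V×0.38 = (21,780,000+V)×9.65
417,740,400 + 0.38V = 210,177,000 + 9.65V
207,563,400 = 9.27V
V = 22,390,873.79 m³

22400000 m³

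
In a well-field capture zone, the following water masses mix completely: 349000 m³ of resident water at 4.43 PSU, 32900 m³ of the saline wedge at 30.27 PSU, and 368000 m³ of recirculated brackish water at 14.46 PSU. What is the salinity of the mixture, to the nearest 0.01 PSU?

10.49 PSU

Conserving salt mass:
salt = 349,000×4.43 + 32,900×30.27 + 368,000×14.46 = 1,546,070 + 995,883 + 5,321,280 = 7,863,233
volume = 349,000 + 32,900 + 368,000 = 749,900 m³
S = 7,863,233 / 749,900 = 10.4857 PSU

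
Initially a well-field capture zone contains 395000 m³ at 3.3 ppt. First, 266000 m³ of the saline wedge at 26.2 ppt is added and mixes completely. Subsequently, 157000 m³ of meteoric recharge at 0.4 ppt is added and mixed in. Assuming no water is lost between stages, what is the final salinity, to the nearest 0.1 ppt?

Salt balance:
Initial salt = 395,000×3.3 = 1,303,500
After stage 1: salt = 1,303,500 + 266,000×26.2 = 8,272,700; volume = 661,000 m³; S = 12.515 ppt
After stage 2: salt = 8,272,700 + 157,000×0.4 = 8,335,500; volume = 818,000 m³
S = 8,335,500 / 818,000 = 10.1901 ppt

10.2 ppt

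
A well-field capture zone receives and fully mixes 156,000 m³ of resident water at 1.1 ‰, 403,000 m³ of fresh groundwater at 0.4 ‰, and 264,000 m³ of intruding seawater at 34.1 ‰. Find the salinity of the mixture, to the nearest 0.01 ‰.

11.34 ‰

Conserving salt mass:
salt = 156,000×1.1 + 403,000×0.4 + 264,000×34.1 = 171,600 + 161,200 + 9,002,400 = 9,335,200
volume = 156,000 + 403,000 + 264,000 = 823,000 m³
S = 9,335,200 / 823,000 = 11.3429 ‰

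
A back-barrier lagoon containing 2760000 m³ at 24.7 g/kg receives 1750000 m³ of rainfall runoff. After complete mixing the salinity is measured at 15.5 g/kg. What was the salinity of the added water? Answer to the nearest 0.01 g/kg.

Salt balance: 2,760,000×24.7 + 1,750,000×S = 4,510,000×15.5
68,172,000 + 1,750,000·S = 69,905,000
S = (69,905,000 − 68,172,000) / 1,750,000 = 0.9903 g/kg

0.99 g/kg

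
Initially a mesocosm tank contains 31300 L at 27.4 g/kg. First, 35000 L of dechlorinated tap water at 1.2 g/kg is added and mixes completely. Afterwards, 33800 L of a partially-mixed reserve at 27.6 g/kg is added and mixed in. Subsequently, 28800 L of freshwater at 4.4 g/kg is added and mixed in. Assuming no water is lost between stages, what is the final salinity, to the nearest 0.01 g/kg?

15.20 g/kg

Mass of salt is conserved:
Initial salt = 31,300×27.4 = 857,620
After stage 1: salt = 857,620 + 35,000×1.2 = 899,620; volume = 66,300 L; S = 13.569 g/kg
After stage 2: salt = 899,620 + 33,800×27.6 = 1,832,500; volume = 100,100 L; S = 18.307 g/kg
After stage 3: salt = 1,832,500 + 28,800×4.4 = 1,959,220; volume = 128,900 L
S = 1,959,220 / 128,900 = 15.1995 g/kg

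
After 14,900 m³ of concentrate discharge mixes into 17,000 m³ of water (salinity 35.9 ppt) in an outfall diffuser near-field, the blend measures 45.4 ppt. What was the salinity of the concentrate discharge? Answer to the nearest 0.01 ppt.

56.24 ppt

Salt balance: 17,000×35.9 + 14,900×S = 31,900×45.4
610,300 + 14,900·S = 1,448,260
S = (1,448,260 − 610,300) / 14,900 = 56.2389 ppt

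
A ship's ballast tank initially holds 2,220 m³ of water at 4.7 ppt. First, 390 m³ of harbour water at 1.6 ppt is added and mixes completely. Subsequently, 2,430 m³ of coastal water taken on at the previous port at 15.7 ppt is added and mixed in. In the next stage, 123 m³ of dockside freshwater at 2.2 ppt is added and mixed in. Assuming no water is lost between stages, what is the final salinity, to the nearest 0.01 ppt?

Weighted by volume,
Initial salt = 2,220×4.7 = 10,434
After stage 1: salt = 10,434 + 390×1.6 = 11,058; volume = 2,610 m³; S = 4.237 ppt
After stage 2: salt = 11,058 + 2,430×15.7 = 49,209; volume = 5,040 m³; S = 9.764 ppt
After stage 3: salt = 49,209 + 123×2.2 = 49,479.6; volume = 5,163 m³
S = 49,479.6 / 5,163 = 9.5835 ppt

9.58 ppt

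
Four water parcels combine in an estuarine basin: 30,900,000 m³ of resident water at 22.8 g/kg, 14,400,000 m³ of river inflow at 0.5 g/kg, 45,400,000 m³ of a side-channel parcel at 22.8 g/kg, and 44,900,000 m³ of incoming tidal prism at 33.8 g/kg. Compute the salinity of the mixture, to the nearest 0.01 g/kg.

24.07 g/kg

Total salt / total volume:
salt = 30,900,000×22.8 + 14,400,000×0.5 + 45,400,000×22.8 + 44,900,000×33.8 = 704,520,000 + 7,200,000 + 1,035,120,000 + 1,517,620,000 = 3,264,460,000
volume = 30,900,000 + 14,400,000 + 45,400,000 + 44,900,000 = 135,600,000 m³
S = 3,264,460,000 / 135,600,000 = 24.0742 g/kg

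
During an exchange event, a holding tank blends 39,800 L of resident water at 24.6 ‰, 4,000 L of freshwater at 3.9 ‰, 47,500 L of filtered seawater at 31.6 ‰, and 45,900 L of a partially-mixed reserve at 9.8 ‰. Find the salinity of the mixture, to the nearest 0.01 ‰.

21.47 ‰

Salt balance:
salt = 39,800×24.6 + 4,000×3.9 + 47,500×31.6 + 45,900×9.8 = 979,080 + 15,600 + 1,501,000 + 449,820 = 2,945,500
volume = 39,800 + 4,000 + 47,500 + 45,900 = 137,200 L
S = 2,945,500 / 137,200 = 21.4687 ‰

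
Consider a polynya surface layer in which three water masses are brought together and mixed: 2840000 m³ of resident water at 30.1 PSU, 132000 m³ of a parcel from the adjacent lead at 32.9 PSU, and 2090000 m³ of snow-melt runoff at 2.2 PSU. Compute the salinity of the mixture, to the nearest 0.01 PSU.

18.65 PSU

Conserving salt mass:
salt = 2,840,000×30.1 + 132,000×32.9 + 2,090,000×2.2 = 85,484,000 + 4,342,800 + 4,598,000 = 94,424,800
volume = 2,840,000 + 132,000 + 2,090,000 = 5,062,000 m³
S = 94,424,800 / 5,062,000 = 18.6537 PSU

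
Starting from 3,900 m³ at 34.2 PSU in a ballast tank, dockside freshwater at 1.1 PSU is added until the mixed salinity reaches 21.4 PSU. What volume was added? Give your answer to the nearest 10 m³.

2460 m³

Salt balance: 3,900×34.2 + V×1.1 = (3,900+V)×21.4
133,380 + 1.1V = 83,460 + 21.4V
49,920 = 20.3V
V = 2,459.11 m³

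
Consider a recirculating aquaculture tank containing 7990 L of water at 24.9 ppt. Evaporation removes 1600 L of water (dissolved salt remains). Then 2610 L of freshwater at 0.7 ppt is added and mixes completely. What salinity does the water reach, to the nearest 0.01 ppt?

22.31 ppt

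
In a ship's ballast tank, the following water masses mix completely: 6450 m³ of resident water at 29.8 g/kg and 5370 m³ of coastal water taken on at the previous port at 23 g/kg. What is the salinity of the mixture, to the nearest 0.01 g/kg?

Weighted by volume,
salt = 6,450×29.8 + 5,370×23 = 192,210 + 123,510 = 315,720
volume = 6,450 + 5,370 = 11,820 m³
S = 315,720 / 11,820 = 26.7107 g/kg

26.71 g/kg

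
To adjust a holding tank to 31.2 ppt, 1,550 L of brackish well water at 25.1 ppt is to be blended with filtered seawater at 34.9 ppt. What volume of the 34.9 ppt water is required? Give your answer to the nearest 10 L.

Salt balance: 1,550×25.1 + V×34.9 = (1,550+V)×31.2
38,905 + 34.9V = 48,360 + 31.2V
9,455 = 3.7V
V = 2,555.41 L

2560 L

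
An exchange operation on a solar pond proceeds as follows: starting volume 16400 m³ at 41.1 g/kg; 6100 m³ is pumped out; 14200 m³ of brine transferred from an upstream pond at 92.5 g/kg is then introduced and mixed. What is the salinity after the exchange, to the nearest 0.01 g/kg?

70.89 g/kg

Remaining after removal: 10,300 m³ at 41.1 g/kg (salt = 423,330)
After addition: salt = 423,330 + 14,200×92.5 = 1,736,830; volume = 24,500 m³
S = 1,736,830 / 24,500 = 70.891 g/kg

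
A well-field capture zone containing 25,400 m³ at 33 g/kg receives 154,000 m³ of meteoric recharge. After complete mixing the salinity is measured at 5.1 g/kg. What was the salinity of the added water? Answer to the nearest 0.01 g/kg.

0.50 g/kg

Salt balance: 25,400×33 + 154,000×S = 179,400×5.1
838,200 + 154,000·S = 914,940
S = (914,940 − 838,200) / 154,000 = 0.4983 g/kg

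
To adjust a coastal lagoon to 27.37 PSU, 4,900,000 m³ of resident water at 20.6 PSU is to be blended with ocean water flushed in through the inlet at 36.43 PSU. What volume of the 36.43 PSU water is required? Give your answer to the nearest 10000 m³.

Salt balance: 4,900,000×20.6 + V×36.43 = (4,900,000+V)×27.37
100,940,000 + 36.43V = 134,113,000 + 27.37V
33,173,000 = 9.06V
V = 3,661,479.03 m³

3660000 m³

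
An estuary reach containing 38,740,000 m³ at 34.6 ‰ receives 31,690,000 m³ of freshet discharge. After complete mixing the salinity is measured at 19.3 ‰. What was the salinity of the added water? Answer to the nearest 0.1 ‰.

Salt balance: 38,740,000×34.6 + 31,690,000×S = 70,430,000×19.3
1,340,404,000 + 31,690,000·S = 1,359,299,000
S = (1,359,299,000 − 1,340,404,000) / 31,690,000 = 0.5962 ‰

0.6 ‰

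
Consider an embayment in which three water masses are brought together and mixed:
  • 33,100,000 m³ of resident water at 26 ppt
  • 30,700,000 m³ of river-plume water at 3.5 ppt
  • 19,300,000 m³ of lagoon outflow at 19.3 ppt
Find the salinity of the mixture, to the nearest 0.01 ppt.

Mass of salt is conserved:
salt = 33,100,000×26 + 30,700,000×3.5 + 19,300,000×19.3 = 860,600,000 + 107,450,000 + 372,490,000 = 1,340,540,000
volume = 33,100,000 + 30,700,000 + 19,300,000 = 83,100,000 m³
S = 1,340,540,000 / 83,100,000 = 16.1316 ppt

16.13 ppt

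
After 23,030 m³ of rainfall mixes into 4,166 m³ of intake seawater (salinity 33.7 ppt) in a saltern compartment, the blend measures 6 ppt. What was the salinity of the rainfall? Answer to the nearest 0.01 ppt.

0.99 ppt

Salt balance: 4,166×33.7 + 23,030×S = 27,196×6
140,394.2 + 23,030·S = 163,176
S = (163,176 − 140,394.2) / 23,030 = 0.9892 ppt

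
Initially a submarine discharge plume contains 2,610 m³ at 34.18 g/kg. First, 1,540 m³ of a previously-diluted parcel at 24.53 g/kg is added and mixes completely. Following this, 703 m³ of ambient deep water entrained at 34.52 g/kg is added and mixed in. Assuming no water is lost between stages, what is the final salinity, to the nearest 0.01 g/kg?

Weighted by volume,
Initial salt = 2,610×34.18 = 89,209.8
After stage 1: salt = 89,209.8 + 1,540×24.53 = 126,986; volume = 4,150 m³; S = 30.599 g/kg
After stage 2: salt = 126,986 + 703×34.52 = 151,253.56; volume = 4,853 m³
S = 151,253.56 / 4,853 = 31.167 g/kg

31.17 g/kg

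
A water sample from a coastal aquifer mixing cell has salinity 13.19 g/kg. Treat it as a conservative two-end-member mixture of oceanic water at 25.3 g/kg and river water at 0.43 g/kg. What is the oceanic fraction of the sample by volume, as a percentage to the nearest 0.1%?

51.3%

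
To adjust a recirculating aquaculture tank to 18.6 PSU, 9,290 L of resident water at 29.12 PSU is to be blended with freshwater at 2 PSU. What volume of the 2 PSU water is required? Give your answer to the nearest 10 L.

Salt balance: 9,290×29.12 + V×2 = (9,290+V)×18.6
270,524.8 + 2V = 172,794 + 18.6V
97,730.8 = 16.6V
V = 5,887.4 L

5890 L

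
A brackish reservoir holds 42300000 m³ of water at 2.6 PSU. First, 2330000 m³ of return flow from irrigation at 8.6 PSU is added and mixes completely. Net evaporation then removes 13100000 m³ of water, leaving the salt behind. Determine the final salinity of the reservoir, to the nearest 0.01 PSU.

After mixing: salt = 42,300,000×2.6 + 2,330,000×8.6 = 130,018,000; volume = 44,630,000 m³
After evaporation: salt unchanged = 130,018,000; volume = 44,630,000 − 13,100,000 = 31,530,000 m³
S = 130,018,000 / 31,530,000 = 4.1236 PSU

4.12 PSU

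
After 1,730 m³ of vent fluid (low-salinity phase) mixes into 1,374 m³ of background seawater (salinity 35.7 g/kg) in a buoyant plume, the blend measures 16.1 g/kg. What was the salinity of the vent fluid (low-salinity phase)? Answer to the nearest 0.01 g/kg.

Salt balance: 1,374×35.7 + 1,730×S = 3,104×16.1
49,051.8 + 1,730·S = 49,974.4
S = (49,974.4 − 49,051.8) / 1,730 = 0.5333 g/kg

0.53 g/kg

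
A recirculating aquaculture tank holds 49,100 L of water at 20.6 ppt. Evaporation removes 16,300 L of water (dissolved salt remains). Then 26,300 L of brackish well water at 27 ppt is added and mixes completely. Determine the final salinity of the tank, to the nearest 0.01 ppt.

After evaporation: salt = 49,100×20.6 = 1,011,460; volume = 49,100 − 16,300 = 32,800 L
After mixing: salt = 1,011,460 + 26,300×27 = 1,721,560; volume = 32,800 + 26,300 = 59,100 L
S = 1,721,560 / 59,100 = 29.1296 ppt

29.13 ppt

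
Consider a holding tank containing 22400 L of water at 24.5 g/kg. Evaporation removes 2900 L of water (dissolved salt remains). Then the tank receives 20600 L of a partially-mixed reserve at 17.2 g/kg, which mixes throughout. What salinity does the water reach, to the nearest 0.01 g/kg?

22.52 g/kg

After evaporation: salt = 22,400×24.5 = 548,800; volume = 22,400 − 2,900 = 19,500 L
After mixing: salt = 548,800 + 20,600×17.2 = 903,120; volume = 19,500 + 20,600 = 40,100 L
S = 903,120 / 40,100 = 22.5217 g/kg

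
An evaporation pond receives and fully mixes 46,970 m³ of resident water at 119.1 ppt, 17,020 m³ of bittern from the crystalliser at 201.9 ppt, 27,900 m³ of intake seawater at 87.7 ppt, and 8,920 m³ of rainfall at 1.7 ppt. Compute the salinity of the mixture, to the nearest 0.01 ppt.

114.00 ppt

By conservation of dissolved salt,
salt = 46,970×119.1 + 17,020×201.9 + 27,900×87.7 + 8,920×1.7 = 5,594,127 + 3,436,338 + 2,446,830 + 15,164 = 11,492,459
volume = 46,970 + 17,020 + 27,900 + 8,920 = 100,810 m³
S = 11,492,459 / 100,810 = 114.0012 ppt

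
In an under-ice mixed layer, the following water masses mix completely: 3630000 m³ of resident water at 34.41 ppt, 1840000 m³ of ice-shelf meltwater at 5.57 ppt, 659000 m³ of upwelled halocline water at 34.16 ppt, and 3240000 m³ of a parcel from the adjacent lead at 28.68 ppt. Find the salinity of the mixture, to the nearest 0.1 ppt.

26.7 ppt

Mass of salt is conserved:
salt = 3,630,000×34.41 + 1,840,000×5.57 + 659,000×34.16 + 3,240,000×28.68 = 124,908,300 + 10,248,800 + 22,511,440 + 92,923,200 = 250,591,740
volume = 3,630,000 + 1,840,000 + 659,000 + 3,240,000 = 9,369,000 m³
S = 250,591,740 / 9,369,000 = 26.747 ppt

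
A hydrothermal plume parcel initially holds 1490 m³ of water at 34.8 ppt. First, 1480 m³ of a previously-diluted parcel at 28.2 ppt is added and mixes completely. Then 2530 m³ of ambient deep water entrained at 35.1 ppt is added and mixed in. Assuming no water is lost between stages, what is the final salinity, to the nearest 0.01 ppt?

33.16 ppt

Total salt / total volume:
Initial salt = 1,490×34.8 = 51,852
After stage 1: salt = 51,852 + 1,480×28.2 = 93,588; volume = 2,970 m³; S = 31.511 ppt
After stage 2: salt = 93,588 + 2,530×35.1 = 182,391; volume = 5,500 m³
S = 182,391 / 5,500 = 33.162 ppt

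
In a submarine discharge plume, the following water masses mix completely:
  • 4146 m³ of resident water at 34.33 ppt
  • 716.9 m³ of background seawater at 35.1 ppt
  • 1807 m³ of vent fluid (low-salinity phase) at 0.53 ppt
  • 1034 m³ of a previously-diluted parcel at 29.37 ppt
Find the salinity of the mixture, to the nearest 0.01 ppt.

Total salt / total volume:
salt = 4,146×34.33 + 716.9×35.1 + 1,807×0.53 + 1,034×29.37 = 142,332.18 + 25,163.19 + 957.71 + 30,368.58 = 198,821.66
volume = 4,146 + 716.9 + 1,807 + 1,034 = 7,703.9 m³
S = 198,821.66 / 7,703.9 = 25.8079 ppt

25.81 ppt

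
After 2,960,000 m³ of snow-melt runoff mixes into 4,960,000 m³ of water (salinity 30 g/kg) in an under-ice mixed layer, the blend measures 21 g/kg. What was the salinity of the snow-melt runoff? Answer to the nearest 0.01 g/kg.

Salt balance: 4,960,000×30 + 2,960,000×S = 7,920,000×21
148,800,000 + 2,960,000·S = 166,320,000
S = (166,320,000 − 148,800,000) / 2,960,000 = 5.9189 g/kg

5.92 g/kg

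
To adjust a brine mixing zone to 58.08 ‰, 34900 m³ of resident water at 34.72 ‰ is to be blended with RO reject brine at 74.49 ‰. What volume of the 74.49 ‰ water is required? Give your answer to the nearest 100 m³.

49700 m³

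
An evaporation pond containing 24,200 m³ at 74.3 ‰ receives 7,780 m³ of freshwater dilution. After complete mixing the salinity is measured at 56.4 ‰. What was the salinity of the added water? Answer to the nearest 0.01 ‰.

Salt balance: 24,200×74.3 + 7,780×S = 31,980×56.4
1,798,060 + 7,780·S = 1,803,672
S = (1,803,672 − 1,798,060) / 7,780 = 0.7213 ‰

0.72 ‰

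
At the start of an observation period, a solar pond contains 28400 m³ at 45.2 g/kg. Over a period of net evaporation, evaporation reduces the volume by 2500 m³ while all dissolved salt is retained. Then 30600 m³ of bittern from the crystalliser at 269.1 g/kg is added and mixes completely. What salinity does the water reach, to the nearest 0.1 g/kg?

After evaporation: salt = 28,400×45.2 = 1,283,680; volume = 28,400 − 2,500 = 25,900 m³
After mixing: salt = 1,283,680 + 30,600×269.1 = 9,518,140; volume = 25,900 + 30,600 = 56,500 m³
S = 9,518,140 / 56,500 = 168.4627 g/kg

168.5 g/kg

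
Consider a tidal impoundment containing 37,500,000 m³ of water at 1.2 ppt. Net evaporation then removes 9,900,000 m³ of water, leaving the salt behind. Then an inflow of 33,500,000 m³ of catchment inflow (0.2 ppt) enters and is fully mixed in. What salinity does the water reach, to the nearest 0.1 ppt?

0.8 ppt

After evaporation: salt = 37,500,000×1.2 = 45,000,000; volume = 37,500,000 − 9,900,000 = 27,600,000 m³
After mixing: salt = 45,000,000 + 33,500,000×0.2 = 51,700,000; volume = 27,600,000 + 33,500,000 = 61,100,000 m³
S = 51,700,000 / 61,100,000 = 0.8462 ppt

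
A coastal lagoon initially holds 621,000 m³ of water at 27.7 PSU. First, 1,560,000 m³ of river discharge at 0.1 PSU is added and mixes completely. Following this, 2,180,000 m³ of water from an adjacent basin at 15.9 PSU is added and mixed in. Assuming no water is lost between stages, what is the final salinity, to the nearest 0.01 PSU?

11.93 PSU

Weighted by volume,
Initial salt = 621,000×27.7 = 17,201,700
After stage 1: salt = 17,201,700 + 1,560,000×0.1 = 17,357,700; volume = 2,181,000 m³; S = 7.959 PSU
After stage 2: salt = 17,357,700 + 2,180,000×15.9 = 52,019,700; volume = 4,361,000 m³
S = 52,019,700 / 4,361,000 = 11.9284 PSU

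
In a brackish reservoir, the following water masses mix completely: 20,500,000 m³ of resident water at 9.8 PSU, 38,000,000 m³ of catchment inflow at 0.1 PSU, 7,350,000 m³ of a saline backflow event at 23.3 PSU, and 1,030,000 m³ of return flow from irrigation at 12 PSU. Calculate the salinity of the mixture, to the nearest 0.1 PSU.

5.8 PSU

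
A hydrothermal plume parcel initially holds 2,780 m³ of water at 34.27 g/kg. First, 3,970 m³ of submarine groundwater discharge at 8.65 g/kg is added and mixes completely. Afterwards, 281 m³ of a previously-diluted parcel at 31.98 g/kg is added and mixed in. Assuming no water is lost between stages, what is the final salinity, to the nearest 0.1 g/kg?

Salt balance:
Initial salt = 2,780×34.27 = 95,270.6
After stage 1: salt = 95,270.6 + 3,970×8.65 = 129,611.1; volume = 6,750 m³; S = 19.202 g/kg
After stage 2: salt = 129,611.1 + 281×31.98 = 138,597.48; volume = 7,031 m³
S = 138,597.48 / 7,031 = 19.7123 g/kg

19.7 g/kg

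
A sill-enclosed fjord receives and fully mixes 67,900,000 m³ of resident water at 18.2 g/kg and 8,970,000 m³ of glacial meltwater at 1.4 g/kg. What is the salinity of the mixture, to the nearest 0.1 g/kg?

16.2 g/kg

Total salt / total volume:
salt = 67,900,000×18.2 + 8,970,000×1.4 = 1,235,780,000 + 12,558,000 = 1,248,338,000
volume = 67,900,000 + 8,970,000 = 76,870,000 m³
S = 1,248,338,000 / 76,870,000 = 16.24 g/kg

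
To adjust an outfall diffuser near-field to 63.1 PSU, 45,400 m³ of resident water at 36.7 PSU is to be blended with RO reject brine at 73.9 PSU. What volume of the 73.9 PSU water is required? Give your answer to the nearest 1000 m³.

Salt balance: 45,400×36.7 + V×73.9 = (45,400+V)×63.1
1,666,180 + 73.9V = 2,864,740 + 63.1V
1,198,560 = 10.8V
V = 110,977.78 m³

111000 m³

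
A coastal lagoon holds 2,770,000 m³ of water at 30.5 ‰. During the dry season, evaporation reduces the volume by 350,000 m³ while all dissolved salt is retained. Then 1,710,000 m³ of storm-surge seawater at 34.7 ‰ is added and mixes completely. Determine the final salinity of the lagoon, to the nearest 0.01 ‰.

34.82 ‰

After evaporation: salt = 2,770,000×30.5 = 84,485,000; volume = 2,770,000 − 350,000 = 2,420,000 m³
After mixing: salt = 84,485,000 + 1,710,000×34.7 = 143,822,000; volume = 2,420,000 + 1,710,000 = 4,130,000 m³
S = 143,822,000 / 4,130,000 = 34.8237 ‰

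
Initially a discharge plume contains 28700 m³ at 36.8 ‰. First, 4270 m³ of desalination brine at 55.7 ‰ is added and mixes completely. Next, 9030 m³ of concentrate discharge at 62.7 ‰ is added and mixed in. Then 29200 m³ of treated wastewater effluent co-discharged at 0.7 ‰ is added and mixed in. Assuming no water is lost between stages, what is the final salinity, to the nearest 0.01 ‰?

26.41 ‰

Salt balance:
Initial salt = 28,700×36.8 = 1,056,160
After stage 1: salt = 1,056,160 + 4,270×55.7 = 1,293,999; volume = 32,970 m³; S = 39.248 ‰
After stage 2: salt = 1,293,999 + 9,030×62.7 = 1,860,180; volume = 42,000 m³; S = 44.29 ‰
After stage 3: salt = 1,860,180 + 29,200×0.7 = 1,880,620; volume = 71,200 m³
S = 1,880,620 / 71,200 = 26.4132 ‰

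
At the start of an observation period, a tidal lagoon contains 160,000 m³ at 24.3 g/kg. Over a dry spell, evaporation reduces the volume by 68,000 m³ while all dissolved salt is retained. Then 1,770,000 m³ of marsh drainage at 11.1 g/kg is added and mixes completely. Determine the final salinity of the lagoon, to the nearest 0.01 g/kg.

12.64 g/kg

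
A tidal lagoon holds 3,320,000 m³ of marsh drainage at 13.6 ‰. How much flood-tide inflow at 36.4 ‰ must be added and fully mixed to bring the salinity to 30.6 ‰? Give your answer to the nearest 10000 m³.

9730000 m³

Salt balance: 3,320,000×13.6 + V×36.4 = (3,320,000+V)×30.6
45,152,000 + 36.4V = 101,592,000 + 30.6V
56,440,000 = 5.8V
V = 9,731,034.48 m³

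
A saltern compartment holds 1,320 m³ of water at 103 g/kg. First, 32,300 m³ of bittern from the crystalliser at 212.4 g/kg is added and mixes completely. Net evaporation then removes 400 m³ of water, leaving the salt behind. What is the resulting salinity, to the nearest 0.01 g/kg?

210.61 g/kg

After mixing: salt = 1,320×103 + 32,300×212.4 = 6,996,480; volume = 33,620 m³
After evaporation: salt unchanged = 6,996,480; volume = 33,620 − 400 = 33,220 m³
S = 6,996,480 / 33,220 = 210.6105 g/kg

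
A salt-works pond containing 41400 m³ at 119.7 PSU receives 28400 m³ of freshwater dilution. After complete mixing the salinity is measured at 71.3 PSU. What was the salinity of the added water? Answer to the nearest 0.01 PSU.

Salt balance: 41,400×119.7 + 28,400×S = 69,800×71.3
4,955,580 + 28,400·S = 4,976,740
S = (4,976,740 − 4,955,580) / 28,400 = 0.7451 PSU

0.75 PSU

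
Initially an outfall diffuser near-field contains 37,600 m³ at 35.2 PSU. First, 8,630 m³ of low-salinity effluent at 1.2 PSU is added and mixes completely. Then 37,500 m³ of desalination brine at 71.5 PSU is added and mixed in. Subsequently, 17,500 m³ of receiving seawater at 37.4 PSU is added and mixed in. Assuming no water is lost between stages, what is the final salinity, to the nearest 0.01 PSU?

Weighted by volume,
Initial salt = 37,600×35.2 = 1,323,520
After stage 1: salt = 1,323,520 + 8,630×1.2 = 1,333,876; volume = 46,230 m³; S = 28.853 PSU
After stage 2: salt = 1,333,876 + 37,500×71.5 = 4,015,126; volume = 83,730 m³; S = 47.953 PSU
After stage 3: salt = 4,015,126 + 17,500×37.4 = 4,669,626; volume = 101,230 m³
S = 4,669,626 / 101,230 = 46.1289 PSU

46.13 PSU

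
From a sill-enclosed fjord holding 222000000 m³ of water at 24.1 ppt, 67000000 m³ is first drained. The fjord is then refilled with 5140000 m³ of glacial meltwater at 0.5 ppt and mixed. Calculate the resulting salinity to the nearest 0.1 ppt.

23.3 ppt

Remaining after removal: 155,000,000 m³ at 24.1 ppt (salt = 3,735,500,000)
After addition: salt = 3,735,500,000 + 5,140,000×0.5 = 3,738,070,000; volume = 160,140,000 m³
S = 3,738,070,000 / 160,140,000 = 23.3425 ppt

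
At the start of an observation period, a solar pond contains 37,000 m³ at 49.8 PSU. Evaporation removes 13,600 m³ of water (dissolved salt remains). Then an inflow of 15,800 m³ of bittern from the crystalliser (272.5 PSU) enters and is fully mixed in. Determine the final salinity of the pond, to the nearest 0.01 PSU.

After evaporation: salt = 37,000×49.8 = 1,842,600; volume = 37,000 − 13,600 = 23,400 m³
After mixing: salt = 1,842,600 + 15,800×272.5 = 6,148,100; volume = 23,400 + 15,800 = 39,200 m³
S = 6,148,100 / 39,200 = 156.8393 PSU

156.84 PSU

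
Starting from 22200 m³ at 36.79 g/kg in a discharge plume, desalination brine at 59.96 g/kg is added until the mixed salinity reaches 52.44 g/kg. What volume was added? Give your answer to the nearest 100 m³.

Salt balance: 22,200×36.79 + V×59.96 = (22,200+V)×52.44
816,738 + 59.96V = 1,164,168 + 52.44V
347,430 = 7.52V
V = 46,200.8 m³

46200 m³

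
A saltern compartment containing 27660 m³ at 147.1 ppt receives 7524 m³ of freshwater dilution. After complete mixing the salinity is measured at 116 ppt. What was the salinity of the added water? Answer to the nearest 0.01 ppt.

Salt balance: 27,660×147.1 + 7,524×S = 35,184×116
4,068,786 + 7,524·S = 4,081,344
S = (4,081,344 − 4,068,786) / 7,524 = 1.6691 ppt

1.67 ppt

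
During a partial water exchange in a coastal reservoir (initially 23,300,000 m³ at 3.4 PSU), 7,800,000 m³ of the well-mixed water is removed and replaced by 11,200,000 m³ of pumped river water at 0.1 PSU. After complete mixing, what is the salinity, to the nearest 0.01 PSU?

2.02 PSU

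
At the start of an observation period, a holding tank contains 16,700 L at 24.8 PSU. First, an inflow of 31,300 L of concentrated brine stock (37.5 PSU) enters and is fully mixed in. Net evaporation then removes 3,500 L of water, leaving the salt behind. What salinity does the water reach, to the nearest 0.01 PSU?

35.68 PSU

After mixing: salt = 16,700×24.8 + 31,300×37.5 = 1,587,910; volume = 48,000 L
After evaporation: salt unchanged = 1,587,910; volume = 48,000 − 3,500 = 44,500 L
S = 1,587,910 / 44,500 = 35.6834 PSU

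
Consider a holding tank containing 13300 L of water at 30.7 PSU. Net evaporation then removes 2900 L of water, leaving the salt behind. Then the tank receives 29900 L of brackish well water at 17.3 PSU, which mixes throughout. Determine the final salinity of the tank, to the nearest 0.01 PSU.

After evaporation: salt = 13,300×30.7 = 408,310; volume = 13,300 − 2,900 = 10,400 L
After mixing: salt = 408,310 + 29,900×17.3 = 925,580; volume = 10,400 + 29,900 = 40,300 L
S = 925,580 / 40,300 = 22.9672 PSU

22.97 PSU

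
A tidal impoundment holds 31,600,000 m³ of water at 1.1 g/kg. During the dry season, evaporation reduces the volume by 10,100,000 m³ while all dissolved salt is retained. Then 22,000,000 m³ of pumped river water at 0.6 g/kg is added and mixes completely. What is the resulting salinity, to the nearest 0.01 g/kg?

1.10 g/kg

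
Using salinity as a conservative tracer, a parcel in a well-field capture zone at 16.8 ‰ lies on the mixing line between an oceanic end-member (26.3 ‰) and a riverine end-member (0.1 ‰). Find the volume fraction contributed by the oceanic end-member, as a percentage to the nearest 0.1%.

63.7%

Let g be the oceanic fraction. Salt balance per unit volume:
g×26.3 + (1−g)×0.1 = 16.8
g = (16.8 − 0.1) / (26.3 − 0.1) = 16.7/26.2 = 0.6374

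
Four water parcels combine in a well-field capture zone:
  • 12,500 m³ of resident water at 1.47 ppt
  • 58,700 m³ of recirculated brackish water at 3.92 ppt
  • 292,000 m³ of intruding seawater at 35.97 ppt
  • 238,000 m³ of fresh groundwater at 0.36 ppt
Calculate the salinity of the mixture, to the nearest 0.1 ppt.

Total salt / total volume:
salt = 12,500×1.47 + 58,700×3.92 + 292,000×35.97 + 238,000×0.36 = 18,375 + 230,104 + 10,503,240 + 85,680 = 10,837,399
volume = 12,500 + 58,700 + 292,000 + 238,000 = 601,200 m³
S = 10,837,399 / 601,200 = 18.026 ppt

18.0 ppt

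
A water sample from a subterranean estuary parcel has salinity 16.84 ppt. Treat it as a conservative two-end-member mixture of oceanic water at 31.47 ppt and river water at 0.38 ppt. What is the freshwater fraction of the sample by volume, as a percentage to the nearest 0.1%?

Let f be the freshwater fraction. Salt balance per unit volume:
f×0.38 + (1−f)×31.47 = 16.84
f = (31.47 − 16.84) / (31.47 − 0.38) = 14.63/31.09 = 0.4706

47.1%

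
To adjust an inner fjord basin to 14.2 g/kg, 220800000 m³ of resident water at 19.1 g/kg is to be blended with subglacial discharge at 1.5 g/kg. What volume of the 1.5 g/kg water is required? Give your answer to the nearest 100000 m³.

Salt balance: 220,800,000×19.1 + V×1.5 = (220,800,000+V)×14.2
4,217,280,000 + 1.5V = 3,135,360,000 + 14.2V
1,081,920,000 = 12.7V
V = 85,190,551.18 m³

85200000 m³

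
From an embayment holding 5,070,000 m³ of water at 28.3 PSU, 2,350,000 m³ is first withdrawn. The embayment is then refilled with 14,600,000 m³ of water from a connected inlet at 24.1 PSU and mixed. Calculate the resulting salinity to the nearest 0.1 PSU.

24.8 PSU

Remaining after removal: 2,720,000 m³ at 28.3 PSU (salt = 76,976,000)
After addition: salt = 76,976,000 + 14,600,000×24.1 = 428,836,000; volume = 17,320,000 m³
S = 428,836,000 / 17,320,000 = 24.7596 PSU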